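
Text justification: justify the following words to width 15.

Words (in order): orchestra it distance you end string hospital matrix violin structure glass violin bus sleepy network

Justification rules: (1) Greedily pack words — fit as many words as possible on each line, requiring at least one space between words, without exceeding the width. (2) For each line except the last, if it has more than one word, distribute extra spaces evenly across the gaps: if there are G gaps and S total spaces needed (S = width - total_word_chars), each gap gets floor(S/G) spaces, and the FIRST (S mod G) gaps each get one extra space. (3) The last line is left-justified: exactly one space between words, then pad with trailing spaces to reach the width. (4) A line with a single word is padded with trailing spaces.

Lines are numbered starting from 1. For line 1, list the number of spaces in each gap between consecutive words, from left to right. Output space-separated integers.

Line 1: ['orchestra', 'it'] (min_width=12, slack=3)
Line 2: ['distance', 'you'] (min_width=12, slack=3)
Line 3: ['end', 'string'] (min_width=10, slack=5)
Line 4: ['hospital', 'matrix'] (min_width=15, slack=0)
Line 5: ['violin'] (min_width=6, slack=9)
Line 6: ['structure', 'glass'] (min_width=15, slack=0)
Line 7: ['violin', 'bus'] (min_width=10, slack=5)
Line 8: ['sleepy', 'network'] (min_width=14, slack=1)

Answer: 4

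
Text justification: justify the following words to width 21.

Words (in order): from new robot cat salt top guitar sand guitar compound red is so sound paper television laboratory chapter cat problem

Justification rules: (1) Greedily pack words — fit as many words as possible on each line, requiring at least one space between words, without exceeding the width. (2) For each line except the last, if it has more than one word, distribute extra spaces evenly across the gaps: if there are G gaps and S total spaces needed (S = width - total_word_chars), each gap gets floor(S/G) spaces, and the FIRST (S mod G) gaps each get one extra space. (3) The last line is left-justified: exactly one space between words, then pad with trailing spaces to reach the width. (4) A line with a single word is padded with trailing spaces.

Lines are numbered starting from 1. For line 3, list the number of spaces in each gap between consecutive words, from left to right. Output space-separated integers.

Answer: 2 2

Derivation:
Line 1: ['from', 'new', 'robot', 'cat'] (min_width=18, slack=3)
Line 2: ['salt', 'top', 'guitar', 'sand'] (min_width=20, slack=1)
Line 3: ['guitar', 'compound', 'red'] (min_width=19, slack=2)
Line 4: ['is', 'so', 'sound', 'paper'] (min_width=17, slack=4)
Line 5: ['television', 'laboratory'] (min_width=21, slack=0)
Line 6: ['chapter', 'cat', 'problem'] (min_width=19, slack=2)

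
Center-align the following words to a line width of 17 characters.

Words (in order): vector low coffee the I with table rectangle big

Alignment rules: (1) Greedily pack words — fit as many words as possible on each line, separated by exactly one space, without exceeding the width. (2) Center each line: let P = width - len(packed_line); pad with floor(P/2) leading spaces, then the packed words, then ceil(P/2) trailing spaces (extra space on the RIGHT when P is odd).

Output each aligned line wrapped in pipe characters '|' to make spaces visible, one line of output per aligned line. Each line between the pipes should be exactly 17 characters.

Line 1: ['vector', 'low', 'coffee'] (min_width=17, slack=0)
Line 2: ['the', 'I', 'with', 'table'] (min_width=16, slack=1)
Line 3: ['rectangle', 'big'] (min_width=13, slack=4)

Answer: |vector low coffee|
|the I with table |
|  rectangle big  |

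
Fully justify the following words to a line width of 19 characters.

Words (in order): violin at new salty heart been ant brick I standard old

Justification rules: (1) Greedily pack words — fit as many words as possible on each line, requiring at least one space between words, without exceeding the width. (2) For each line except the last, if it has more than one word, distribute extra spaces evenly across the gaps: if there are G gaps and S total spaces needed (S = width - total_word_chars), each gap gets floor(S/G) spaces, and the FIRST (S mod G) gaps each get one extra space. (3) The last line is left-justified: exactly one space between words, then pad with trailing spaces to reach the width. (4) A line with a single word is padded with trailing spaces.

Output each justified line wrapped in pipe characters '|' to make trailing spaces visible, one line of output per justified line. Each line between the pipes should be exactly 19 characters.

Answer: |violin at new salty|
|heart    been   ant|
|brick   I  standard|
|old                |

Derivation:
Line 1: ['violin', 'at', 'new', 'salty'] (min_width=19, slack=0)
Line 2: ['heart', 'been', 'ant'] (min_width=14, slack=5)
Line 3: ['brick', 'I', 'standard'] (min_width=16, slack=3)
Line 4: ['old'] (min_width=3, slack=16)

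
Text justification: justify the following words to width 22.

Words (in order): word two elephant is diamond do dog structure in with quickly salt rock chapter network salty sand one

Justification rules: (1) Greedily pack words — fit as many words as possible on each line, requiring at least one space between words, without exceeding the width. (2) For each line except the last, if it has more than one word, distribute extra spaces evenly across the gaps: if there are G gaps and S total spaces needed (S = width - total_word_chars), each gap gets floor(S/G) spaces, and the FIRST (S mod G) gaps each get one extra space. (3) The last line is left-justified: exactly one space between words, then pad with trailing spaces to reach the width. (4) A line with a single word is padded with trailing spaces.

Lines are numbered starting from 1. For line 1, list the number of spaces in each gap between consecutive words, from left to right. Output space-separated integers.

Answer: 2 2 1

Derivation:
Line 1: ['word', 'two', 'elephant', 'is'] (min_width=20, slack=2)
Line 2: ['diamond', 'do', 'dog'] (min_width=14, slack=8)
Line 3: ['structure', 'in', 'with'] (min_width=17, slack=5)
Line 4: ['quickly', 'salt', 'rock'] (min_width=17, slack=5)
Line 5: ['chapter', 'network', 'salty'] (min_width=21, slack=1)
Line 6: ['sand', 'one'] (min_width=8, slack=14)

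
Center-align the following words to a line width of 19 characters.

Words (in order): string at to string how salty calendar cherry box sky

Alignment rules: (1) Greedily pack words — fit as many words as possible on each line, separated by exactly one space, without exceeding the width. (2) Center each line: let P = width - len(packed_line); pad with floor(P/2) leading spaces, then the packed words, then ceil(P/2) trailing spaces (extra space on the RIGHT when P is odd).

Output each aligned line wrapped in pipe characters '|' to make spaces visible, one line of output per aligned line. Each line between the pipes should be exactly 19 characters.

Line 1: ['string', 'at', 'to', 'string'] (min_width=19, slack=0)
Line 2: ['how', 'salty', 'calendar'] (min_width=18, slack=1)
Line 3: ['cherry', 'box', 'sky'] (min_width=14, slack=5)

Answer: |string at to string|
|how salty calendar |
|  cherry box sky   |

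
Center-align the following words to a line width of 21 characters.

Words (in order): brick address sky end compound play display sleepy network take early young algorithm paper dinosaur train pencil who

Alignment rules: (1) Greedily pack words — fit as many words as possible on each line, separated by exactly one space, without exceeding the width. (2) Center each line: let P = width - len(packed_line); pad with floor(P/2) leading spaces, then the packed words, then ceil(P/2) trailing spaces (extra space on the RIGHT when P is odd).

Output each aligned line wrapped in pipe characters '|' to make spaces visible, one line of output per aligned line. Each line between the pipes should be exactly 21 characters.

Line 1: ['brick', 'address', 'sky', 'end'] (min_width=21, slack=0)
Line 2: ['compound', 'play', 'display'] (min_width=21, slack=0)
Line 3: ['sleepy', 'network', 'take'] (min_width=19, slack=2)
Line 4: ['early', 'young', 'algorithm'] (min_width=21, slack=0)
Line 5: ['paper', 'dinosaur', 'train'] (min_width=20, slack=1)
Line 6: ['pencil', 'who'] (min_width=10, slack=11)

Answer: |brick address sky end|
|compound play display|
| sleepy network take |
|early young algorithm|
|paper dinosaur train |
|     pencil who      |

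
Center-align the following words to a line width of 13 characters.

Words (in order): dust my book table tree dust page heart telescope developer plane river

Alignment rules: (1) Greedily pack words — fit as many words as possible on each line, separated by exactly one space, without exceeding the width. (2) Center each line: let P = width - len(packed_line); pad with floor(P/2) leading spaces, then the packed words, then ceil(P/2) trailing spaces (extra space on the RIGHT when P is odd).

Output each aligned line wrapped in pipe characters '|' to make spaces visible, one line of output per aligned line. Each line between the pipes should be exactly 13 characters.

Answer: |dust my book |
| table tree  |
|  dust page  |
|    heart    |
|  telescope  |
|  developer  |
| plane river |

Derivation:
Line 1: ['dust', 'my', 'book'] (min_width=12, slack=1)
Line 2: ['table', 'tree'] (min_width=10, slack=3)
Line 3: ['dust', 'page'] (min_width=9, slack=4)
Line 4: ['heart'] (min_width=5, slack=8)
Line 5: ['telescope'] (min_width=9, slack=4)
Line 6: ['developer'] (min_width=9, slack=4)
Line 7: ['plane', 'river'] (min_width=11, slack=2)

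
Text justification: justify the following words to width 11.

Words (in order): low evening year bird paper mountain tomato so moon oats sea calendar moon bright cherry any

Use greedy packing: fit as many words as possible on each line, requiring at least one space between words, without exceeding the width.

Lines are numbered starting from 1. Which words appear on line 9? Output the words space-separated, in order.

Answer: moon bright

Derivation:
Line 1: ['low', 'evening'] (min_width=11, slack=0)
Line 2: ['year', 'bird'] (min_width=9, slack=2)
Line 3: ['paper'] (min_width=5, slack=6)
Line 4: ['mountain'] (min_width=8, slack=3)
Line 5: ['tomato', 'so'] (min_width=9, slack=2)
Line 6: ['moon', 'oats'] (min_width=9, slack=2)
Line 7: ['sea'] (min_width=3, slack=8)
Line 8: ['calendar'] (min_width=8, slack=3)
Line 9: ['moon', 'bright'] (min_width=11, slack=0)
Line 10: ['cherry', 'any'] (min_width=10, slack=1)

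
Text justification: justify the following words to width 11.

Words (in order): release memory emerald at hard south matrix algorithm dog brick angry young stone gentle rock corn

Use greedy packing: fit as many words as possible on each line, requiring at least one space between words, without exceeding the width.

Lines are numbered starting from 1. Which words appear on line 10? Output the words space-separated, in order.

Line 1: ['release'] (min_width=7, slack=4)
Line 2: ['memory'] (min_width=6, slack=5)
Line 3: ['emerald', 'at'] (min_width=10, slack=1)
Line 4: ['hard', 'south'] (min_width=10, slack=1)
Line 5: ['matrix'] (min_width=6, slack=5)
Line 6: ['algorithm'] (min_width=9, slack=2)
Line 7: ['dog', 'brick'] (min_width=9, slack=2)
Line 8: ['angry', 'young'] (min_width=11, slack=0)
Line 9: ['stone'] (min_width=5, slack=6)
Line 10: ['gentle', 'rock'] (min_width=11, slack=0)
Line 11: ['corn'] (min_width=4, slack=7)

Answer: gentle rock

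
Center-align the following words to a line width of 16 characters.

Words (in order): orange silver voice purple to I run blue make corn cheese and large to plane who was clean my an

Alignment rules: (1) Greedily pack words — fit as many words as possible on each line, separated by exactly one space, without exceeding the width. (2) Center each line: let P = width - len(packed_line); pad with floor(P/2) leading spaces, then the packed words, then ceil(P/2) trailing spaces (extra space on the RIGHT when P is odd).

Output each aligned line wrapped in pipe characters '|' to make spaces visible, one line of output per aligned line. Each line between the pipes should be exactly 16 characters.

Answer: | orange silver  |
|voice purple to |
|I run blue make |
|corn cheese and |
| large to plane |
|who was clean my|
|       an       |

Derivation:
Line 1: ['orange', 'silver'] (min_width=13, slack=3)
Line 2: ['voice', 'purple', 'to'] (min_width=15, slack=1)
Line 3: ['I', 'run', 'blue', 'make'] (min_width=15, slack=1)
Line 4: ['corn', 'cheese', 'and'] (min_width=15, slack=1)
Line 5: ['large', 'to', 'plane'] (min_width=14, slack=2)
Line 6: ['who', 'was', 'clean', 'my'] (min_width=16, slack=0)
Line 7: ['an'] (min_width=2, slack=14)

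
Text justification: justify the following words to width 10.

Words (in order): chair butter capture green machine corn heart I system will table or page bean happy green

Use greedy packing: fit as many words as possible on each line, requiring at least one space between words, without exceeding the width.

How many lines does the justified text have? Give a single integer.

Answer: 11

Derivation:
Line 1: ['chair'] (min_width=5, slack=5)
Line 2: ['butter'] (min_width=6, slack=4)
Line 3: ['capture'] (min_width=7, slack=3)
Line 4: ['green'] (min_width=5, slack=5)
Line 5: ['machine'] (min_width=7, slack=3)
Line 6: ['corn', 'heart'] (min_width=10, slack=0)
Line 7: ['I', 'system'] (min_width=8, slack=2)
Line 8: ['will', 'table'] (min_width=10, slack=0)
Line 9: ['or', 'page'] (min_width=7, slack=3)
Line 10: ['bean', 'happy'] (min_width=10, slack=0)
Line 11: ['green'] (min_width=5, slack=5)
Total lines: 11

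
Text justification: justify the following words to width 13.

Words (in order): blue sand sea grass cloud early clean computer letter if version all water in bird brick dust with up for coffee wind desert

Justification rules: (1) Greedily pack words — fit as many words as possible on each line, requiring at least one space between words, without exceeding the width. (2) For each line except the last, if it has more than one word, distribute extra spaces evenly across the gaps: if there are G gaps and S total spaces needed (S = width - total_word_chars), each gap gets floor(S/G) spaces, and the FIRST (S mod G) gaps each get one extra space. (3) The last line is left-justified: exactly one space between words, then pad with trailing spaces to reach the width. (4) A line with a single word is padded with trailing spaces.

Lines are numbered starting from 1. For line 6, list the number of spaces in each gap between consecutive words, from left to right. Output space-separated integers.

Line 1: ['blue', 'sand', 'sea'] (min_width=13, slack=0)
Line 2: ['grass', 'cloud'] (min_width=11, slack=2)
Line 3: ['early', 'clean'] (min_width=11, slack=2)
Line 4: ['computer'] (min_width=8, slack=5)
Line 5: ['letter', 'if'] (min_width=9, slack=4)
Line 6: ['version', 'all'] (min_width=11, slack=2)
Line 7: ['water', 'in', 'bird'] (min_width=13, slack=0)
Line 8: ['brick', 'dust'] (min_width=10, slack=3)
Line 9: ['with', 'up', 'for'] (min_width=11, slack=2)
Line 10: ['coffee', 'wind'] (min_width=11, slack=2)
Line 11: ['desert'] (min_width=6, slack=7)

Answer: 3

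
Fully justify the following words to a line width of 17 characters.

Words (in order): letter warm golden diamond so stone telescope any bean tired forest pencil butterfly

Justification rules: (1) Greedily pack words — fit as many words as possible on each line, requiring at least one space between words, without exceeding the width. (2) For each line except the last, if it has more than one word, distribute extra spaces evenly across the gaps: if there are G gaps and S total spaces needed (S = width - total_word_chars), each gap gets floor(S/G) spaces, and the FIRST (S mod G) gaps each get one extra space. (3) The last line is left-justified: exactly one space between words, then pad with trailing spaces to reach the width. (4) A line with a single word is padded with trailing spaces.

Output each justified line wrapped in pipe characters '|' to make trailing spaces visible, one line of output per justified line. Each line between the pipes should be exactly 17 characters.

Answer: |letter       warm|
|golden diamond so|
|stone   telescope|
|any   bean  tired|
|forest     pencil|
|butterfly        |

Derivation:
Line 1: ['letter', 'warm'] (min_width=11, slack=6)
Line 2: ['golden', 'diamond', 'so'] (min_width=17, slack=0)
Line 3: ['stone', 'telescope'] (min_width=15, slack=2)
Line 4: ['any', 'bean', 'tired'] (min_width=14, slack=3)
Line 5: ['forest', 'pencil'] (min_width=13, slack=4)
Line 6: ['butterfly'] (min_width=9, slack=8)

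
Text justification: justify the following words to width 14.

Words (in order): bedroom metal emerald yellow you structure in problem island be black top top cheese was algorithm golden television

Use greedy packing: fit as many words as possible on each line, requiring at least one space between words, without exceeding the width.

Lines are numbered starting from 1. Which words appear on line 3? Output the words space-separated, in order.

Answer: you structure

Derivation:
Line 1: ['bedroom', 'metal'] (min_width=13, slack=1)
Line 2: ['emerald', 'yellow'] (min_width=14, slack=0)
Line 3: ['you', 'structure'] (min_width=13, slack=1)
Line 4: ['in', 'problem'] (min_width=10, slack=4)
Line 5: ['island', 'be'] (min_width=9, slack=5)
Line 6: ['black', 'top', 'top'] (min_width=13, slack=1)
Line 7: ['cheese', 'was'] (min_width=10, slack=4)
Line 8: ['algorithm'] (min_width=9, slack=5)
Line 9: ['golden'] (min_width=6, slack=8)
Line 10: ['television'] (min_width=10, slack=4)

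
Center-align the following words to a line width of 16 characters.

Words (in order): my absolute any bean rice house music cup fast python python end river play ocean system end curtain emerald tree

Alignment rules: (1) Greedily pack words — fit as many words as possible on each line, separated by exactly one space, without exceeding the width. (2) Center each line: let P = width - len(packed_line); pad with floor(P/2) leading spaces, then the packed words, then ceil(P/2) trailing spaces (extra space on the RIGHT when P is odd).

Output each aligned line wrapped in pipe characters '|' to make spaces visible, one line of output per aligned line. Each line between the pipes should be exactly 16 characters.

Line 1: ['my', 'absolute', 'any'] (min_width=15, slack=1)
Line 2: ['bean', 'rice', 'house'] (min_width=15, slack=1)
Line 3: ['music', 'cup', 'fast'] (min_width=14, slack=2)
Line 4: ['python', 'python'] (min_width=13, slack=3)
Line 5: ['end', 'river', 'play'] (min_width=14, slack=2)
Line 6: ['ocean', 'system', 'end'] (min_width=16, slack=0)
Line 7: ['curtain', 'emerald'] (min_width=15, slack=1)
Line 8: ['tree'] (min_width=4, slack=12)

Answer: |my absolute any |
|bean rice house |
| music cup fast |
| python python  |
| end river play |
|ocean system end|
|curtain emerald |
|      tree      |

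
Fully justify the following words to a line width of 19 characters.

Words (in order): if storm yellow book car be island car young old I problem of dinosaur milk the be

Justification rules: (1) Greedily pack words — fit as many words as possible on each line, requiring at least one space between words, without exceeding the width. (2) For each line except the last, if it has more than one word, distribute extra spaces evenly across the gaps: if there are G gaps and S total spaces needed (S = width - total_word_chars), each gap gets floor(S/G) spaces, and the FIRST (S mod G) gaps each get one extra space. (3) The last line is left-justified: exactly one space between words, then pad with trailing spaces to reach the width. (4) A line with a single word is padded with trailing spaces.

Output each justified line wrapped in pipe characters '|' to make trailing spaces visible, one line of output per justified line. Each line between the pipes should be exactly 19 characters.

Answer: |if   storm   yellow|
|book  car be island|
|car   young  old  I|
|problem of dinosaur|
|milk the be        |

Derivation:
Line 1: ['if', 'storm', 'yellow'] (min_width=15, slack=4)
Line 2: ['book', 'car', 'be', 'island'] (min_width=18, slack=1)
Line 3: ['car', 'young', 'old', 'I'] (min_width=15, slack=4)
Line 4: ['problem', 'of', 'dinosaur'] (min_width=19, slack=0)
Line 5: ['milk', 'the', 'be'] (min_width=11, slack=8)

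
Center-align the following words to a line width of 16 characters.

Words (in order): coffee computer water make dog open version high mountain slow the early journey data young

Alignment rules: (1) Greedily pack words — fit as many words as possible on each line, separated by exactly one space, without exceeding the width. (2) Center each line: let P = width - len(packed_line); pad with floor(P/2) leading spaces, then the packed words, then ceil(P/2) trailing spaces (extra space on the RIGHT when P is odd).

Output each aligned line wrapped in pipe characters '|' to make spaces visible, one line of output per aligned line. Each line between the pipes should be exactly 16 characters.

Line 1: ['coffee', 'computer'] (min_width=15, slack=1)
Line 2: ['water', 'make', 'dog'] (min_width=14, slack=2)
Line 3: ['open', 'version'] (min_width=12, slack=4)
Line 4: ['high', 'mountain'] (min_width=13, slack=3)
Line 5: ['slow', 'the', 'early'] (min_width=14, slack=2)
Line 6: ['journey', 'data'] (min_width=12, slack=4)
Line 7: ['young'] (min_width=5, slack=11)

Answer: |coffee computer |
| water make dog |
|  open version  |
| high mountain  |
| slow the early |
|  journey data  |
|     young      |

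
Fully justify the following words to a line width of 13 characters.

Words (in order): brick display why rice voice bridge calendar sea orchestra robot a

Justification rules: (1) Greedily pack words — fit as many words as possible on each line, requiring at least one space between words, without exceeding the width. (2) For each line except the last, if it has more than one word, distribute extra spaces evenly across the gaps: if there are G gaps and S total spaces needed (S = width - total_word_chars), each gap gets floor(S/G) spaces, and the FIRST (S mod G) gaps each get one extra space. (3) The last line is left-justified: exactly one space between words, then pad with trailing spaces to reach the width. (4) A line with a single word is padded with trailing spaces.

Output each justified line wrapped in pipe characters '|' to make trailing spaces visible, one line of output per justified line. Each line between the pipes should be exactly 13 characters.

Answer: |brick display|
|why      rice|
|voice  bridge|
|calendar  sea|
|orchestra    |
|robot a      |

Derivation:
Line 1: ['brick', 'display'] (min_width=13, slack=0)
Line 2: ['why', 'rice'] (min_width=8, slack=5)
Line 3: ['voice', 'bridge'] (min_width=12, slack=1)
Line 4: ['calendar', 'sea'] (min_width=12, slack=1)
Line 5: ['orchestra'] (min_width=9, slack=4)
Line 6: ['robot', 'a'] (min_width=7, slack=6)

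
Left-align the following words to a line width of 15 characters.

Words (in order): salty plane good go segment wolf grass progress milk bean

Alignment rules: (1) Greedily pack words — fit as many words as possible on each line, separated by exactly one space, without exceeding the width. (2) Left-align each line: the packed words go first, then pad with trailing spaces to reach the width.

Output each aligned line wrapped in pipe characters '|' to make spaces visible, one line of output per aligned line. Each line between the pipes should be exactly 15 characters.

Line 1: ['salty', 'plane'] (min_width=11, slack=4)
Line 2: ['good', 'go', 'segment'] (min_width=15, slack=0)
Line 3: ['wolf', 'grass'] (min_width=10, slack=5)
Line 4: ['progress', 'milk'] (min_width=13, slack=2)
Line 5: ['bean'] (min_width=4, slack=11)

Answer: |salty plane    |
|good go segment|
|wolf grass     |
|progress milk  |
|bean           |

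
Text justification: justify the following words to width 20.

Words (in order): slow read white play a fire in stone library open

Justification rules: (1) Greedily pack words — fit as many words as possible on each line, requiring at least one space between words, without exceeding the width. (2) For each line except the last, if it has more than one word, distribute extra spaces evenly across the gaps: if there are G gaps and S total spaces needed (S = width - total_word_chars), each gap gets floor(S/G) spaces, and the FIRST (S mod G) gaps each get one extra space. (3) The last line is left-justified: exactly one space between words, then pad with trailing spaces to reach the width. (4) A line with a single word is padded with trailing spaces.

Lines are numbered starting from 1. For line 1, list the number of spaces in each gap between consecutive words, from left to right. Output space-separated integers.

Answer: 1 1 1

Derivation:
Line 1: ['slow', 'read', 'white', 'play'] (min_width=20, slack=0)
Line 2: ['a', 'fire', 'in', 'stone'] (min_width=15, slack=5)
Line 3: ['library', 'open'] (min_width=12, slack=8)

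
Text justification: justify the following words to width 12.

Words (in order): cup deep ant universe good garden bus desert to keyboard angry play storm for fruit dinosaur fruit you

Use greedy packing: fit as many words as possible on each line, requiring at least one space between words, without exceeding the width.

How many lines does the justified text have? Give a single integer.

Answer: 10

Derivation:
Line 1: ['cup', 'deep', 'ant'] (min_width=12, slack=0)
Line 2: ['universe'] (min_width=8, slack=4)
Line 3: ['good', 'garden'] (min_width=11, slack=1)
Line 4: ['bus', 'desert'] (min_width=10, slack=2)
Line 5: ['to', 'keyboard'] (min_width=11, slack=1)
Line 6: ['angry', 'play'] (min_width=10, slack=2)
Line 7: ['storm', 'for'] (min_width=9, slack=3)
Line 8: ['fruit'] (min_width=5, slack=7)
Line 9: ['dinosaur'] (min_width=8, slack=4)
Line 10: ['fruit', 'you'] (min_width=9, slack=3)
Total lines: 10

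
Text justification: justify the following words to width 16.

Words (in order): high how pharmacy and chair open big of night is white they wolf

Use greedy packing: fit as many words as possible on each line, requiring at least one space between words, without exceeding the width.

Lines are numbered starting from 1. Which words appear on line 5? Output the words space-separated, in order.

Answer: white they wolf

Derivation:
Line 1: ['high', 'how'] (min_width=8, slack=8)
Line 2: ['pharmacy', 'and'] (min_width=12, slack=4)
Line 3: ['chair', 'open', 'big'] (min_width=14, slack=2)
Line 4: ['of', 'night', 'is'] (min_width=11, slack=5)
Line 5: ['white', 'they', 'wolf'] (min_width=15, slack=1)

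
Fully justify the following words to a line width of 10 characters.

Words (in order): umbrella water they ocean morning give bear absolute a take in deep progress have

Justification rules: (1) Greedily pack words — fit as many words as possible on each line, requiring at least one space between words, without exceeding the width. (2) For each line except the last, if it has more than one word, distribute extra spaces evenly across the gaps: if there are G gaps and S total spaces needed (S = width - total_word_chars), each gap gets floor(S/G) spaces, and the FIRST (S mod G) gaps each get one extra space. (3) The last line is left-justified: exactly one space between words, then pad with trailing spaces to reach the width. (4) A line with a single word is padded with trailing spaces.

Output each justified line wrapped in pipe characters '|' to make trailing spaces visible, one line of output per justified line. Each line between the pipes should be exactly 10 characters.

Line 1: ['umbrella'] (min_width=8, slack=2)
Line 2: ['water', 'they'] (min_width=10, slack=0)
Line 3: ['ocean'] (min_width=5, slack=5)
Line 4: ['morning'] (min_width=7, slack=3)
Line 5: ['give', 'bear'] (min_width=9, slack=1)
Line 6: ['absolute', 'a'] (min_width=10, slack=0)
Line 7: ['take', 'in'] (min_width=7, slack=3)
Line 8: ['deep'] (min_width=4, slack=6)
Line 9: ['progress'] (min_width=8, slack=2)
Line 10: ['have'] (min_width=4, slack=6)

Answer: |umbrella  |
|water they|
|ocean     |
|morning   |
|give  bear|
|absolute a|
|take    in|
|deep      |
|progress  |
|have      |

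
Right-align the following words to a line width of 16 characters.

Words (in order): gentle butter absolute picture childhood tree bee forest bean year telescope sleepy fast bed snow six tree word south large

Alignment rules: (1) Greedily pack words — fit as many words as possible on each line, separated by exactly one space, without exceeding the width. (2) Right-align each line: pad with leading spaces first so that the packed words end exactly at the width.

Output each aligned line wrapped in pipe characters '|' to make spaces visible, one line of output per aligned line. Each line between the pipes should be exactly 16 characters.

Line 1: ['gentle', 'butter'] (min_width=13, slack=3)
Line 2: ['absolute', 'picture'] (min_width=16, slack=0)
Line 3: ['childhood', 'tree'] (min_width=14, slack=2)
Line 4: ['bee', 'forest', 'bean'] (min_width=15, slack=1)
Line 5: ['year', 'telescope'] (min_width=14, slack=2)
Line 6: ['sleepy', 'fast', 'bed'] (min_width=15, slack=1)
Line 7: ['snow', 'six', 'tree'] (min_width=13, slack=3)
Line 8: ['word', 'south', 'large'] (min_width=16, slack=0)

Answer: |   gentle butter|
|absolute picture|
|  childhood tree|
| bee forest bean|
|  year telescope|
| sleepy fast bed|
|   snow six tree|
|word south large|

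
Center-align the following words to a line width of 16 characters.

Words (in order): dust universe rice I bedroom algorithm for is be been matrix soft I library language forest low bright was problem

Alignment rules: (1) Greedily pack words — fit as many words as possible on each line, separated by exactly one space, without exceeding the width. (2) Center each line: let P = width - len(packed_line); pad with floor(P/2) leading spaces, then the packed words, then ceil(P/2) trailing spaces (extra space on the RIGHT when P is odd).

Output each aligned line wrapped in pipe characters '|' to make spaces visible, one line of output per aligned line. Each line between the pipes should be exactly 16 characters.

Line 1: ['dust', 'universe'] (min_width=13, slack=3)
Line 2: ['rice', 'I', 'bedroom'] (min_width=14, slack=2)
Line 3: ['algorithm', 'for', 'is'] (min_width=16, slack=0)
Line 4: ['be', 'been', 'matrix'] (min_width=14, slack=2)
Line 5: ['soft', 'I', 'library'] (min_width=14, slack=2)
Line 6: ['language', 'forest'] (min_width=15, slack=1)
Line 7: ['low', 'bright', 'was'] (min_width=14, slack=2)
Line 8: ['problem'] (min_width=7, slack=9)

Answer: | dust universe  |
| rice I bedroom |
|algorithm for is|
| be been matrix |
| soft I library |
|language forest |
| low bright was |
|    problem     |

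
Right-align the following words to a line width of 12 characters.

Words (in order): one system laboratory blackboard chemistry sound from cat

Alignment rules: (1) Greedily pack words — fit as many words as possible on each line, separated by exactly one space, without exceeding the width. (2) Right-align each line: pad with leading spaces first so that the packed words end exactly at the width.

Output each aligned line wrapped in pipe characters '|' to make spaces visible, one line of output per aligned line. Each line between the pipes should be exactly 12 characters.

Answer: |  one system|
|  laboratory|
|  blackboard|
|   chemistry|
|  sound from|
|         cat|

Derivation:
Line 1: ['one', 'system'] (min_width=10, slack=2)
Line 2: ['laboratory'] (min_width=10, slack=2)
Line 3: ['blackboard'] (min_width=10, slack=2)
Line 4: ['chemistry'] (min_width=9, slack=3)
Line 5: ['sound', 'from'] (min_width=10, slack=2)
Line 6: ['cat'] (min_width=3, slack=9)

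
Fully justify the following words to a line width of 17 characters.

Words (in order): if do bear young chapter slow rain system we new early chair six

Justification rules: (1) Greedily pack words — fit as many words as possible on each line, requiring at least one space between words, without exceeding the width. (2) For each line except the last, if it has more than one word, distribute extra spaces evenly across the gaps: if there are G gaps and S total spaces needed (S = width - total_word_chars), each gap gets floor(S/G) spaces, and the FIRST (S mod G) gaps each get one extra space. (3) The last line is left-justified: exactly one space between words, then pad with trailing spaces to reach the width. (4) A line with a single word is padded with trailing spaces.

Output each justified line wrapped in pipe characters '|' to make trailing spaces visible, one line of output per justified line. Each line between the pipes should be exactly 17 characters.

Answer: |if  do bear young|
|chapter slow rain|
|system   we   new|
|early chair six  |

Derivation:
Line 1: ['if', 'do', 'bear', 'young'] (min_width=16, slack=1)
Line 2: ['chapter', 'slow', 'rain'] (min_width=17, slack=0)
Line 3: ['system', 'we', 'new'] (min_width=13, slack=4)
Line 4: ['early', 'chair', 'six'] (min_width=15, slack=2)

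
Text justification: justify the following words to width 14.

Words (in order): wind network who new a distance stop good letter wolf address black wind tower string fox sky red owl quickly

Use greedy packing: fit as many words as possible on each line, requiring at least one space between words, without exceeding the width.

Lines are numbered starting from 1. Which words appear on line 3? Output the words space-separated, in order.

Line 1: ['wind', 'network'] (min_width=12, slack=2)
Line 2: ['who', 'new', 'a'] (min_width=9, slack=5)
Line 3: ['distance', 'stop'] (min_width=13, slack=1)
Line 4: ['good', 'letter'] (min_width=11, slack=3)
Line 5: ['wolf', 'address'] (min_width=12, slack=2)
Line 6: ['black', 'wind'] (min_width=10, slack=4)
Line 7: ['tower', 'string'] (min_width=12, slack=2)
Line 8: ['fox', 'sky', 'red'] (min_width=11, slack=3)
Line 9: ['owl', 'quickly'] (min_width=11, slack=3)

Answer: distance stop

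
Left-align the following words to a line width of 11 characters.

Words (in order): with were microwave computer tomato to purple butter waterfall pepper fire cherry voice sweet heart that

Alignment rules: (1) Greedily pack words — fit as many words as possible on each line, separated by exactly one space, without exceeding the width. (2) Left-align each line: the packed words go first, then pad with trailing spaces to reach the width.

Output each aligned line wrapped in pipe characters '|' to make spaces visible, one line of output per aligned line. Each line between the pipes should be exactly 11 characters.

Answer: |with were  |
|microwave  |
|computer   |
|tomato to  |
|purple     |
|butter     |
|waterfall  |
|pepper fire|
|cherry     |
|voice sweet|
|heart that |

Derivation:
Line 1: ['with', 'were'] (min_width=9, slack=2)
Line 2: ['microwave'] (min_width=9, slack=2)
Line 3: ['computer'] (min_width=8, slack=3)
Line 4: ['tomato', 'to'] (min_width=9, slack=2)
Line 5: ['purple'] (min_width=6, slack=5)
Line 6: ['butter'] (min_width=6, slack=5)
Line 7: ['waterfall'] (min_width=9, slack=2)
Line 8: ['pepper', 'fire'] (min_width=11, slack=0)
Line 9: ['cherry'] (min_width=6, slack=5)
Line 10: ['voice', 'sweet'] (min_width=11, slack=0)
Line 11: ['heart', 'that'] (min_width=10, slack=1)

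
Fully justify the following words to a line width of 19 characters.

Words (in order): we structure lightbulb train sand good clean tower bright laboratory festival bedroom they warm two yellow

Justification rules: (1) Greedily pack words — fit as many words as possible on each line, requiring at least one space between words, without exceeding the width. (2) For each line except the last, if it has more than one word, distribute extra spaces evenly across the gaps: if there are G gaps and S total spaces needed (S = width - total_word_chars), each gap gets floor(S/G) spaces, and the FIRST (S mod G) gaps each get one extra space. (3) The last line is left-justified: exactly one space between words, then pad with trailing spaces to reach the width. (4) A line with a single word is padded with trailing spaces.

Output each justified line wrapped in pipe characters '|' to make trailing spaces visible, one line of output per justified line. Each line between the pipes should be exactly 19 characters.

Answer: |we        structure|
|lightbulb     train|
|sand   good   clean|
|tower        bright|
|laboratory festival|
|bedroom  they  warm|
|two yellow         |

Derivation:
Line 1: ['we', 'structure'] (min_width=12, slack=7)
Line 2: ['lightbulb', 'train'] (min_width=15, slack=4)
Line 3: ['sand', 'good', 'clean'] (min_width=15, slack=4)
Line 4: ['tower', 'bright'] (min_width=12, slack=7)
Line 5: ['laboratory', 'festival'] (min_width=19, slack=0)
Line 6: ['bedroom', 'they', 'warm'] (min_width=17, slack=2)
Line 7: ['two', 'yellow'] (min_width=10, slack=9)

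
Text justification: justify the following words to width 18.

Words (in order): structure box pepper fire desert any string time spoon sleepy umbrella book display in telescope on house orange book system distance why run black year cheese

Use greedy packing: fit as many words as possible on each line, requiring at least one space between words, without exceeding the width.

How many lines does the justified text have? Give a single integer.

Answer: 10

Derivation:
Line 1: ['structure', 'box'] (min_width=13, slack=5)
Line 2: ['pepper', 'fire', 'desert'] (min_width=18, slack=0)
Line 3: ['any', 'string', 'time'] (min_width=15, slack=3)
Line 4: ['spoon', 'sleepy'] (min_width=12, slack=6)
Line 5: ['umbrella', 'book'] (min_width=13, slack=5)
Line 6: ['display', 'in'] (min_width=10, slack=8)
Line 7: ['telescope', 'on', 'house'] (min_width=18, slack=0)
Line 8: ['orange', 'book', 'system'] (min_width=18, slack=0)
Line 9: ['distance', 'why', 'run'] (min_width=16, slack=2)
Line 10: ['black', 'year', 'cheese'] (min_width=17, slack=1)
Total lines: 10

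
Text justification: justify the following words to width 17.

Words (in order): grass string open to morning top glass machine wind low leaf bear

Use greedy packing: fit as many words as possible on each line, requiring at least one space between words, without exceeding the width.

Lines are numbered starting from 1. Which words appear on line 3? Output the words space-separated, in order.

Answer: glass machine

Derivation:
Line 1: ['grass', 'string', 'open'] (min_width=17, slack=0)
Line 2: ['to', 'morning', 'top'] (min_width=14, slack=3)
Line 3: ['glass', 'machine'] (min_width=13, slack=4)
Line 4: ['wind', 'low', 'leaf'] (min_width=13, slack=4)
Line 5: ['bear'] (min_width=4, slack=13)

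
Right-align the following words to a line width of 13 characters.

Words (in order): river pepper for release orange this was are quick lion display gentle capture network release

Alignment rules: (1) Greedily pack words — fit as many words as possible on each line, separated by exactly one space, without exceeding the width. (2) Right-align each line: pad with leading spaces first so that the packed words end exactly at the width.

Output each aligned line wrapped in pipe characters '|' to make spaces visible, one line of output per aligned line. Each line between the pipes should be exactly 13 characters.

Line 1: ['river', 'pepper'] (min_width=12, slack=1)
Line 2: ['for', 'release'] (min_width=11, slack=2)
Line 3: ['orange', 'this'] (min_width=11, slack=2)
Line 4: ['was', 'are', 'quick'] (min_width=13, slack=0)
Line 5: ['lion', 'display'] (min_width=12, slack=1)
Line 6: ['gentle'] (min_width=6, slack=7)
Line 7: ['capture'] (min_width=7, slack=6)
Line 8: ['network'] (min_width=7, slack=6)
Line 9: ['release'] (min_width=7, slack=6)

Answer: | river pepper|
|  for release|
|  orange this|
|was are quick|
| lion display|
|       gentle|
|      capture|
|      network|
|      release|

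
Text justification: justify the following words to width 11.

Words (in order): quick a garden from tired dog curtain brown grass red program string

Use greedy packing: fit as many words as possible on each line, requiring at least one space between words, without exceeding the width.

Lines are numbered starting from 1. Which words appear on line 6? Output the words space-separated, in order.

Answer: red program

Derivation:
Line 1: ['quick', 'a'] (min_width=7, slack=4)
Line 2: ['garden', 'from'] (min_width=11, slack=0)
Line 3: ['tired', 'dog'] (min_width=9, slack=2)
Line 4: ['curtain'] (min_width=7, slack=4)
Line 5: ['brown', 'grass'] (min_width=11, slack=0)
Line 6: ['red', 'program'] (min_width=11, slack=0)
Line 7: ['string'] (min_width=6, slack=5)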